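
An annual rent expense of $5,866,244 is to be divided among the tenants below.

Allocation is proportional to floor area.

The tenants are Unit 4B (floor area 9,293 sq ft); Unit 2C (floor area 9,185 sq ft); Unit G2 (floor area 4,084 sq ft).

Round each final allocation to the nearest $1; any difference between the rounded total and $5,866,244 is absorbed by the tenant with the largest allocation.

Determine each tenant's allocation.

Unit 4B: $2,416,232; Unit 2C: $2,388,150; Unit G2: $1,061,862

Combined floor area = 22,562.
Pro-rata amounts: Unit 4B 9,293/22,562 × $5,866,244 = 2,416,231.07; Unit 2C 9,185/22,562 × $5,866,244 = 2,388,150.48; Unit G2 4,084/22,562 × $5,866,244 = 1,061,862.45.
At nearest $1: Unit 4B $2,416,231; Unit 2C $2,388,150; Unit G2 $1,061,862. Sum = $5,866,243.
Difference $5,866,244 − $5,866,243 = +$1 applied to largest allocation (Unit 4B): Unit 4B becomes $2,416,232.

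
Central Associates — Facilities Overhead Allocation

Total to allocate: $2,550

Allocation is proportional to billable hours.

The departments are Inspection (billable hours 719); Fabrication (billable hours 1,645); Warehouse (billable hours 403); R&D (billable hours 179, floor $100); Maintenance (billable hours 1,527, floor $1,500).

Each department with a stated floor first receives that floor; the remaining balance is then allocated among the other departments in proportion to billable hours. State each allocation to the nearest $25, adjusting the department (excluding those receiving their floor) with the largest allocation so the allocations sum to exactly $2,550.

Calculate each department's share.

Guaranteed amounts: R&D $100; Maintenance $1,500. Residual $950.
Residual split over remaining billable hours 2,767: Inspection 246.86 → $250; Fabrication 564.78 → $575; Warehouse 138.36 → $150.
Rounding difference −$25 applied to Fabrication → $550.

Inspection: $250 · Fabrication: $550 · Warehouse: $150 · R&D: $100 · Maintenance: $1,500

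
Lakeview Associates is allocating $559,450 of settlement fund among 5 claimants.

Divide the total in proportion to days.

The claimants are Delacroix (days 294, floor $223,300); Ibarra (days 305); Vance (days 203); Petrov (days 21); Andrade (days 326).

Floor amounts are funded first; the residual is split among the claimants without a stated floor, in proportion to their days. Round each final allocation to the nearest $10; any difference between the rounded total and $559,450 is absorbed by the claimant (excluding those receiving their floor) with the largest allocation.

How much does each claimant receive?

Minimums first: Delacroix $223,300. Residual $336,150.
Residual split over remaining days 855: Ibarra 119,913.16 → $119,910; Vance 79,811.05 → $79,810; Petrov 8,256.32 → $8,260; Andrade 128,169.47 → $128,170.

Delacroix: $223,300; Ibarra: $119,910; Vance: $79,810; Petrov: $8,260; Andrade: $128,170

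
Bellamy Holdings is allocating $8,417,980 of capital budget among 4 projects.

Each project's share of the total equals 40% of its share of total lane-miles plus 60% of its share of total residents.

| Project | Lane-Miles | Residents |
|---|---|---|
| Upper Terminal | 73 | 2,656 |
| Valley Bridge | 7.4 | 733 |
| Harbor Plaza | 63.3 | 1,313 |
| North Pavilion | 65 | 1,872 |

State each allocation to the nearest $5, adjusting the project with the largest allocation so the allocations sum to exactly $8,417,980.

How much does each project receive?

Upper Terminal: $3,218,390 · Valley Bridge: $682,555 · Harbor Plaza: $2,030,065 · North Pavilion: $2,486,970

Totals — lane-miles 208.7, residents 6,574.
Composite weights (40% lane-miles + 60% residents): Upper Terminal 0.3823; Valley Bridge 0.0811; Harbor Plaza 0.2412; North Pavilion 0.2954.
Proportional shares: Upper Terminal 3,218,389.42; Valley Bridge 682,554.62; Harbor Plaza 2,030,064.81; North Pavilion 2,486,971.15.
At nearest $5: Upper Terminal $3,218,390; Valley Bridge $682,555; Harbor Plaza $2,030,065; North Pavilion $2,486,970. Sum = $8,417,980.
No rounding difference to absorb.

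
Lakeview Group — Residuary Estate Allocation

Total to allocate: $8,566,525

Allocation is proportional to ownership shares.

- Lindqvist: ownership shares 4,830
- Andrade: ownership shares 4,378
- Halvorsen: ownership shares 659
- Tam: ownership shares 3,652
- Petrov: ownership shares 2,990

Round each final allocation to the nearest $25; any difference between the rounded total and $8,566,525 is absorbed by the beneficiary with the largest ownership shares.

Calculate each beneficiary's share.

Sum of ownership shares: 4,830 + 4,378 + 659 + 3,652 + 2,990 = 16,509.
Raw shares: Lindqvist 2,506,288.43; Andrade 2,271,745.50; Halvorsen 341,955.30; Tam 1,895,023.88; Petrov 1,551,511.89.
After rounding ($25): Lindqvist $2,506,300; Andrade $2,271,750; Halvorsen $341,950; Tam $1,895,025; Petrov $1,551,500. Sum = $8,566,525.
No rounding difference to absorb.

Lindqvist: $2,506,300 | Andrade: $2,271,750 | Halvorsen: $341,950 | Tam: $1,895,025 | Petrov: $1,551,500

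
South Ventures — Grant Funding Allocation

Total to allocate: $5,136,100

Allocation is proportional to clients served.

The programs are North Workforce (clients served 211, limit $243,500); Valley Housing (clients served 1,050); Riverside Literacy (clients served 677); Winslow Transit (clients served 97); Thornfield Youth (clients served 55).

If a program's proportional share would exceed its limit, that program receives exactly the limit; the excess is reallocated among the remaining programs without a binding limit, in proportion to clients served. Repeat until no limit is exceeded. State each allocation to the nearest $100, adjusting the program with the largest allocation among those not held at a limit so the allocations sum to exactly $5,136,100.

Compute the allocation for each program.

North Workforce: $243,500; Valley Housing: $2,734,000; Riverside Literacy: $1,762,800; Winslow Transit: $252,600; Thornfield Youth: $143,200

Total clients served = 2,090.
Proportional shares (ignoring caps): North Workforce 518,524.93; Valley Housing 2,580,337.32; Riverside Literacy 1,663,703.21; Winslow Transit 238,374.02; Thornfield Youth 135,160.53.
Cap binds for North Workforce ($243,500); balance $4,892,600 reallocated over remaining clients served 1,879.
Shares after redistribution: Valley Housing 2,734,023.42 → $2,734,000; Riverside Literacy 1,762,794.15 → $1,762,800; Winslow Transit 252,571.69 → $252,600; Thornfield Youth 143,210.75 → $143,200.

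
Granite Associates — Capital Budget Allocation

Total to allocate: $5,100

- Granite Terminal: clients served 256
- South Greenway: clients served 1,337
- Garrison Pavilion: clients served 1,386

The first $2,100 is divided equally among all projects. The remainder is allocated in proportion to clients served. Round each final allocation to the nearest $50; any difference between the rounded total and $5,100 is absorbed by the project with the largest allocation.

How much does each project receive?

Granite Terminal: $950 · South Greenway: $2,050 · Garrison Pavilion: $2,100

First tranche $2,100 split equally: $700 each.
Remainder $3,000 by clients served (total 2,979): Granite Terminal 257.80 → $250; South Greenway 1,346.42 → $1,350; Garrison Pavilion 1,395.77 → $1,400.
Totals: Granite Terminal $700 + $250 = $950; South Greenway $700 + $1,350 = $2,050; Garrison Pavilion $700 + $1,400 = $2,100.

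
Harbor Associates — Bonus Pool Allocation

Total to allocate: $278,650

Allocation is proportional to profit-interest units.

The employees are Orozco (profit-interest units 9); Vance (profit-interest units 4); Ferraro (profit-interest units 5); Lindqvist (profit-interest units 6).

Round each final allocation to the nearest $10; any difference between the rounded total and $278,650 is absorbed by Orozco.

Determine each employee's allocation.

Profit-interest units total: 24.
Proportional shares: Orozco 9/24 × $278,650 = 104,493.75; Vance 4/24 × $278,650 = 46,441.67; Ferraro 5/24 × $278,650 = 58,052.08; Lindqvist 6/24 × $278,650 = 69,662.50.
At nearest $10: Orozco $104,490; Vance $46,440; Ferraro $58,050; Lindqvist $69,660. Sum = $278,640.
Difference $278,650 − $278,640 = +$10 applied to Orozco: Orozco becomes $104,500.

Orozco: $104,500 | Vance: $46,440 | Ferraro: $58,050 | Lindqvist: $69,660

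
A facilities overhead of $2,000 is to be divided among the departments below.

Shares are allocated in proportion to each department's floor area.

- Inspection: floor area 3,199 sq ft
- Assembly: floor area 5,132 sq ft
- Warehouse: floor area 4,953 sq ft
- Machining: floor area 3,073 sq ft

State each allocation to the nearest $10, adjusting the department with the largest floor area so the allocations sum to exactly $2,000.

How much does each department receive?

Inspection: $390 | Assembly: $620 | Warehouse: $610 | Machining: $380

Floor area total: 16,357.
Unrounded shares: Inspection 3,199/16,357 × $2,000 = 391.15; Assembly 5,132/16,357 × $2,000 = 627.50; Warehouse 4,953/16,357 × $2,000 = 605.61; Machining 3,073/16,357 × $2,000 = 375.74.
After rounding ($10): Inspection $390; Assembly $630; Warehouse $610; Machining $380. Sum = $2,010.
Difference $2,000 − $2,010 = −$10 applied to largest floor area (Assembly): Assembly becomes $620.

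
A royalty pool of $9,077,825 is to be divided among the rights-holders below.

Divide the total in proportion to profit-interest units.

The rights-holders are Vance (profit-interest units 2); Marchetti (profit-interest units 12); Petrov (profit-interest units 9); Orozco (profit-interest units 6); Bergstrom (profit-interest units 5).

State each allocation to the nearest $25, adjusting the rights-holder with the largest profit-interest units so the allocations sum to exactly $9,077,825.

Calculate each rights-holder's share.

Vance: $534,000 · Marchetti: $3,203,925 · Petrov: $2,402,950 · Orozco: $1,601,975 · Bergstrom: $1,334,975

Combined profit-interest units = 34.
Pro-rata amounts: Vance 2/34 × $9,077,825 = 533,989.71; Marchetti 12/34 × $9,077,825 = 3,203,938.24; Petrov 9/34 × $9,077,825 = 2,402,953.68; Orozco 6/34 × $9,077,825 = 1,601,969.12; Bergstrom 5/34 × $9,077,825 = 1,334,974.26.
Rounded to nearest $25: Vance $534,000; Marchetti $3,203,950; Petrov $2,402,950; Orozco $1,601,975; Bergstrom $1,334,975. Sum = $9,077,850.
Difference $9,077,825 − $9,077,850 = −$25 applied to largest profit-interest units (Marchetti): Marchetti becomes $3,203,925.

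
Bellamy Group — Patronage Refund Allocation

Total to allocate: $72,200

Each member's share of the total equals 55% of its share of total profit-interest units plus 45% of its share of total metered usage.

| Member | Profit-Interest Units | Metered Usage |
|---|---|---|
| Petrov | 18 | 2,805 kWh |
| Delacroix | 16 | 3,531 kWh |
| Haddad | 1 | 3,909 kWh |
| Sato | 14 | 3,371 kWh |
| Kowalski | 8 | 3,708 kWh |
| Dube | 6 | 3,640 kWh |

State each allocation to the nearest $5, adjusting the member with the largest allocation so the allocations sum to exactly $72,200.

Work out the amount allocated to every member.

Petrov: $15,690 · Delacroix: $15,555 · Haddad: $6,690 · Sato: $14,050 · Kowalski: $10,790 · Dube: $9,425

Totals — profit-interest units 63, metered usage 20,964.
Combined weights (55% profit-interest units + 45% metered usage): Petrov 0.2174; Delacroix 0.2155; Haddad 0.0926; Sato 0.1946; Kowalski 0.1494; Dube 0.1305.
Pro-rata amounts: Petrov 15,692.90; Delacroix 15,557.42; Haddad 6,688.48; Sato 14,048.82; Kowalski 10,789.20; Dube 9,423.18.
At nearest $5: Petrov $15,695; Delacroix $15,555; Haddad $6,690; Sato $14,050; Kowalski $10,790; Dube $9,425. Sum = $72,205.
Difference $72,200 − $72,205 = −$5 applied to largest allocation (Petrov): Petrov becomes $15,690.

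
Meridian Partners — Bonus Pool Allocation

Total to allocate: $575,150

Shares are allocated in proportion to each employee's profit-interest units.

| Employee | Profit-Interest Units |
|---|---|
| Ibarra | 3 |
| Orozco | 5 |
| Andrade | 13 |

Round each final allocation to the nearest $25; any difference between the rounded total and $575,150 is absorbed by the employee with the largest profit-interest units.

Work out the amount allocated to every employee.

Total profit-interest units = 21.
Unrounded shares: Ibarra 3/21 × $575,150 = 82,164.29; Orozco 5/21 × $575,150 = 136,940.48; Andrade 13/21 × $575,150 = 356,045.24.
Rounded to nearest $25: Ibarra $82,175; Orozco $136,950; Andrade $356,050. Sum = $575,175.
Difference $575,150 − $575,175 = −$25 applied to largest profit-interest units (Andrade): Andrade becomes $356,025.

Ibarra: $82,175 | Orozco: $136,950 | Andrade: $356,025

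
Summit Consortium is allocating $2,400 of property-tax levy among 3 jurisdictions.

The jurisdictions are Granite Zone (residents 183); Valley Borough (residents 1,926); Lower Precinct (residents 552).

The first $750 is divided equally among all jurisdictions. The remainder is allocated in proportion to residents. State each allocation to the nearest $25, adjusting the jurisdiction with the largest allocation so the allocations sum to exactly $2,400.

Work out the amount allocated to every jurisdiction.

First tranche $750 split equally: $250 each.
Remainder $1,650 by residents (total 2,661): Granite Zone 113.47 → $125; Valley Borough 1,194.25 → $1,200; Lower Precinct 342.28 → $350.
Rounding difference −$25 on remainder applied to Valley Borough.
Totals: Granite Zone $250 + $125 = $375; Valley Borough $250 + $1,175 = $1,425; Lower Precinct $250 + $350 = $600.

Granite Zone: $375 · Valley Borough: $1,425 · Lower Precinct: $600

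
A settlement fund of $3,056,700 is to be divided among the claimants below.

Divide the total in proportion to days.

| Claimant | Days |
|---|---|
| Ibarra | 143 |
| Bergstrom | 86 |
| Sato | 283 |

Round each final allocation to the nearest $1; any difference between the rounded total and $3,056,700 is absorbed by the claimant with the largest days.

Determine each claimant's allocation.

Ibarra: $853,727 | Bergstrom: $513,430 | Sato: $1,689,543

Sum of days: 143 + 86 + 283 = 512.
Pro-rata amounts: Ibarra 853,726.76; Bergstrom 513,430.08; Sato 1,689,543.16.
At nearest $1: Ibarra $853,727; Bergstrom $513,430; Sato $1,689,543. Sum = $3,056,700.
Sum already equals the total — no adjustment.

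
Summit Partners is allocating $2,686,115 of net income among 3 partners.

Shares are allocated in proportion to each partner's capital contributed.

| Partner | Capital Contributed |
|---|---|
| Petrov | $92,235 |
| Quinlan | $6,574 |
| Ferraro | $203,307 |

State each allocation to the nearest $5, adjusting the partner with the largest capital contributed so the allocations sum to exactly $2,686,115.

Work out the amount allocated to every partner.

Combined capital contributed = 92,235 + 6,574 + 203,307 = 302,116.
Unrounded shares: Petrov 820,061.89; Quinlan 58,449.47; Ferraro 1,807,603.64.
At nearest $5: Petrov $820,060; Quinlan $58,450; Ferraro $1,807,605. Sum = $2,686,115.
Rounded total matches; no reconciliation needed.

Petrov: $820,060 | Quinlan: $58,450 | Ferraro: $1,807,605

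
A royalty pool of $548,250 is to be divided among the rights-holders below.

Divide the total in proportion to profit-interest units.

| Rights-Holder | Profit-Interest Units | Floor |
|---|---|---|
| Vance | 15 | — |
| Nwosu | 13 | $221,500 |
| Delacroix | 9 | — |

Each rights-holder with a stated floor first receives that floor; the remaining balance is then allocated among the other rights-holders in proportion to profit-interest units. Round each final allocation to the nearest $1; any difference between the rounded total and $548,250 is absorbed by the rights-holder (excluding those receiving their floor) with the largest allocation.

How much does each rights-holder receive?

Minimums first: Nwosu $221,500. Residual $326,750.
Residual split over remaining profit-interest units 24: Vance 204,218.75 → $204,219; Delacroix 122,531.25 → $122,531.

Vance: $204,219 · Nwosu: $221,500 · Delacroix: $122,531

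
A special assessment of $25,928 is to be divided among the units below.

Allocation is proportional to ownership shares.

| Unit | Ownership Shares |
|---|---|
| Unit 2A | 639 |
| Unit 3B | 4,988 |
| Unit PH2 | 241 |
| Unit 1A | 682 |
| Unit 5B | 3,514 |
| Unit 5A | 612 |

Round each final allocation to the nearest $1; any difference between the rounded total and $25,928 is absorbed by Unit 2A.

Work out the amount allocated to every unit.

Unit 2A: $1,553 | Unit 3B: $12,114 | Unit PH2: $585 | Unit 1A: $1,656 | Unit 5B: $8,534 | Unit 5A: $1,486

Ownership shares total: 10,676.
Proportional shares: Unit 2A 639/10,676 × $25,928 = 1,551.89; Unit 3B 4,988/10,676 × $25,928 = 12,113.98; Unit PH2 241/10,676 × $25,928 = 585.30; Unit 1A 682/10,676 × $25,928 = 1,656.32; Unit 5B 3,514/10,676 × $25,928 = 8,534.19; Unit 5A 612/10,676 × $25,928 = 1,486.32.
At nearest $1: Unit 2A $1,552; Unit 3B $12,114; Unit PH2 $585; Unit 1A $1,656; Unit 5B $8,534; Unit 5A $1,486. Sum = $25,927.
Difference $25,928 − $25,927 = +$1 applied to Unit 2A: Unit 2A becomes $1,553.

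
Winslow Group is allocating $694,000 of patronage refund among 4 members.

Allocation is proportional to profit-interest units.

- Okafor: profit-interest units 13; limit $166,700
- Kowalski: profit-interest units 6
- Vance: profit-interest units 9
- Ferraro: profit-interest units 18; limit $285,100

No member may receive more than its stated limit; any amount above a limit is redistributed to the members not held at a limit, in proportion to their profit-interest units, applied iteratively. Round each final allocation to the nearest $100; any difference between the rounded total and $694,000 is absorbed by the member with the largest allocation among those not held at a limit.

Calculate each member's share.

Profit-interest units total: 46.
Pro-rata shares before constraints: Okafor 196,130.43; Kowalski 90,521.74; Vance 135,782.61; Ferraro 271,565.22.
Capped: Okafor ($166,700); residual $527,300 reallocated over remaining profit-interest units 33.
Capped: Ferraro ($285,100); residual $242,200 reallocated over remaining profit-interest units 15.
Redistributed shares: Kowalski 96,880.00 → $96,900; Vance 145,320.00 → $145,300.

Okafor: $166,700 · Kowalski: $96,900 · Vance: $145,300 · Ferraro: $285,100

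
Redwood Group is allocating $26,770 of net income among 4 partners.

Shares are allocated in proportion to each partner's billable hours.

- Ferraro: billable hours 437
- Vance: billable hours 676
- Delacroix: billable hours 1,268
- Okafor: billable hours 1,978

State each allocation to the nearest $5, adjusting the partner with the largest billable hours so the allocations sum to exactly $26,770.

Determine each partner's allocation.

Billable hours total: 437 + 676 + 1,268 + 1,978 = 4,359.
Pro-rata amounts: Ferraro 2,683.76; Vance 4,151.53; Delacroix 7,787.19; Okafor 12,147.52.
At nearest $5: Ferraro $2,685; Vance $4,150; Delacroix $7,785; Okafor $12,150. Sum = $26,770.
Sum already equals the total — no adjustment.

Ferraro: $2,685 · Vance: $4,150 · Delacroix: $7,785 · Okafor: $12,150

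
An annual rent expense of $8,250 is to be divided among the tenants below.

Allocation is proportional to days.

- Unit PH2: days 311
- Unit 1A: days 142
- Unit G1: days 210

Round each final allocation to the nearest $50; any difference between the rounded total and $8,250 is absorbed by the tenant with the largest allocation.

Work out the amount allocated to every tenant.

Unit PH2: $3,900; Unit 1A: $1,750; Unit G1: $2,600

Days total: 663.
Raw shares: Unit PH2 311/663 × $8,250 = 3,869.91; Unit 1A 142/663 × $8,250 = 1,766.97; Unit G1 210/663 × $8,250 = 2,613.12.
At nearest $50: Unit PH2 $3,850; Unit 1A $1,750; Unit G1 $2,600. Sum = $8,200.
Difference $8,250 − $8,200 = +$50 applied to largest allocation (Unit PH2): Unit PH2 becomes $3,900.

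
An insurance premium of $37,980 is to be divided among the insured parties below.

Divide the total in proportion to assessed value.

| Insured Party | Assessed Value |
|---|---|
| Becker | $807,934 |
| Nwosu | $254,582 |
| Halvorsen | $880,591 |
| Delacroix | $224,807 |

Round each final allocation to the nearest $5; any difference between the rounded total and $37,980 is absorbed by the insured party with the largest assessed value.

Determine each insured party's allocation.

Becker: $14,155 · Nwosu: $4,460 · Halvorsen: $15,425 · Delacroix: $3,940

Assessed value total: 807,934 + 254,582 + 880,591 + 224,807 = 2,167,914.
Proportional shares: Becker 14,154.31; Nwosu 4,460.06; Halvorsen 15,427.20; Delacroix 3,938.43.
Rounded to nearest $5: Becker $14,155; Nwosu $4,460; Halvorsen $15,425; Delacroix $3,940. Sum = $37,980.
No rounding difference to absorb.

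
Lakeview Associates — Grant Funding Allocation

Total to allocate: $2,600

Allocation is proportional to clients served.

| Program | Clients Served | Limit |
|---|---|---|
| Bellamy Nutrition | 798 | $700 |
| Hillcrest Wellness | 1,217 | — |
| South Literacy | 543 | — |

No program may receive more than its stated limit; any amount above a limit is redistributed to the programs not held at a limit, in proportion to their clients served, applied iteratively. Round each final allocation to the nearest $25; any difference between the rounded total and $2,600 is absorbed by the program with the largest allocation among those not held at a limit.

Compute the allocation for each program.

Clients served total: 2,558.
Unconstrained shares: Bellamy Nutrition 811.10; Hillcrest Wellness 1,236.98; South Literacy 551.92.
Cap binds for Bellamy Nutrition ($700); balance $1,900 reallocated over remaining clients served 1,760.
Shares after redistribution: Hillcrest Wellness 1,313.81 → $1,325; South Literacy 586.19 → $575.

Bellamy Nutrition: $700; Hillcrest Wellness: $1,325; South Literacy: $575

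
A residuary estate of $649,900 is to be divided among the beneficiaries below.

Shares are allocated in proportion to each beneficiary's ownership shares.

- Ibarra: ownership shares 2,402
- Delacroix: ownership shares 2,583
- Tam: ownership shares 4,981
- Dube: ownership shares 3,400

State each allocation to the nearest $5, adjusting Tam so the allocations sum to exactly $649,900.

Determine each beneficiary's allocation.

Ibarra: $116,795; Delacroix: $125,595; Tam: $242,190; Dube: $165,320

Combined ownership shares = 13,366.
Pro-rata amounts: Ibarra 2,402/13,366 × $649,900 = 116,793.34; Delacroix 2,583/13,366 × $649,900 = 125,594.17; Tam 4,981/13,366 × $649,900 = 242,193.02; Dube 3,400/13,366 × $649,900 = 165,319.47.
After rounding ($5): Ibarra $116,795; Delacroix $125,595; Tam $242,195; Dube $165,320. Sum = $649,905.
Difference $649,900 − $649,905 = −$5 applied to Tam: Tam becomes $242,190.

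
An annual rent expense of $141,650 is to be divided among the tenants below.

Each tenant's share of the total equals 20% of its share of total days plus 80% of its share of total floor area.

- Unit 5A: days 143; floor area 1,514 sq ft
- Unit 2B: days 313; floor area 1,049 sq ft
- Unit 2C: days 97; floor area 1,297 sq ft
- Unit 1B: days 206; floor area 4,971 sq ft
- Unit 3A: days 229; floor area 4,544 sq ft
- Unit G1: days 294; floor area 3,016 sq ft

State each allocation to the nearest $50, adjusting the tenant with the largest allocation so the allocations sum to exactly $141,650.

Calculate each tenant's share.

Unit 5A: $13,650 · Unit 2B: $14,150 · Unit 2C: $11,100 · Unit 1B: $38,900 · Unit 3A: $36,500 · Unit G1: $27,350

Days total 1,282; floor area total 16,391.
Composite weights (20% days + 80% floor area): Unit 5A 0.0962; Unit 2B 0.1000; Unit 2C 0.0784; Unit 1B 0.2748; Unit 3A 0.2575; Unit G1 0.1931.
Unrounded shares: Unit 5A 13,627.17; Unit 2B 14,169.08; Unit 2C 11,110.41; Unit 1B 38,919.50; Unit 3A 36,475.68; Unit G1 27,348.16.
Rounded to nearest $50: Unit 5A $13,650; Unit 2B $14,150; Unit 2C $11,100; Unit 1B $38,900; Unit 3A $36,500; Unit G1 $27,350. Sum = $141,650.
Sum already equals the total — no adjustment.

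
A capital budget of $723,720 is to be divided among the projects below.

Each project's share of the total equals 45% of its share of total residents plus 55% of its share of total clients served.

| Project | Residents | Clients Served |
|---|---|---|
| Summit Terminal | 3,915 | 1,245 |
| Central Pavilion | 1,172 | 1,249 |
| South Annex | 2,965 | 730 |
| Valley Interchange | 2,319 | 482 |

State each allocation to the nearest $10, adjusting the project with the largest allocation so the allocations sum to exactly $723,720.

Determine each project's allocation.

Totals — residents 10,371, clients served 3,706.
Combined weights (45% residents + 55% clients served): Summit Terminal 0.3546; Central Pavilion 0.2362; South Annex 0.2370; Valley Interchange 0.1722.
Proportional shares: Summit Terminal 256,660.54; Central Pavilion 170,953.46; South Annex 171,514.29; Valley Interchange 124,591.71.
After rounding ($10): Summit Terminal $256,660; Central Pavilion $170,950; South Annex $171,510; Valley Interchange $124,590. Sum = $723,710.
Difference $723,720 − $723,710 = +$10 applied to largest allocation (Summit Terminal): Summit Terminal becomes $256,670.

Summit Terminal: $256,670; Central Pavilion: $170,950; South Annex: $171,510; Valley Interchange: $124,590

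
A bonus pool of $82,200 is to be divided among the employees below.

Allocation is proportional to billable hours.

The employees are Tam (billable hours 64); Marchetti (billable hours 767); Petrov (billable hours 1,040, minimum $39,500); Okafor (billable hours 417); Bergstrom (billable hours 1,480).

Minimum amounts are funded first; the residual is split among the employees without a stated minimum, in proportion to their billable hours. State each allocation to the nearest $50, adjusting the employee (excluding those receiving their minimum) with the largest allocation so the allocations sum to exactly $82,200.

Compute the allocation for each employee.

Fund the minimums — Petrov $39,500. Balance $42,700.
Balance split over remaining billable hours 2,728: Tam 1,001.76 → $1,000; Marchetti 12,005.46 → $12,000; Okafor 6,527.09 → $6,550; Bergstrom 23,165.69 → $23,150.

Tam: $1,000 · Marchetti: $12,000 · Petrov: $39,500 · Okafor: $6,550 · Bergstrom: $23,150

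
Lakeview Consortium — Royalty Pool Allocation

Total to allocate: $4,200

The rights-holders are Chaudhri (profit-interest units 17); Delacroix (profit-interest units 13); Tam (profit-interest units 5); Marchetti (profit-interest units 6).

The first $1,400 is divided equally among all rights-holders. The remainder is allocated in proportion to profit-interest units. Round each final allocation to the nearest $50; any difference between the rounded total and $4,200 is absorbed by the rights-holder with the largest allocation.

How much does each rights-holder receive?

Chaudhri: $1,500; Delacroix: $1,250; Tam: $700; Marchetti: $750

Equal tier: $1,400 ÷ 4 = $350 apiece.
Remainder $2,800 by profit-interest units (total 41): Chaudhri 1,160.98 → $1,150; Delacroix 887.80 → $900; Tam 341.46 → $350; Marchetti 409.76 → $400.
Totals: Chaudhri $350 + $1,150 = $1,500; Delacroix $350 + $900 = $1,250; Tam $350 + $350 = $700; Marchetti $350 + $400 = $750.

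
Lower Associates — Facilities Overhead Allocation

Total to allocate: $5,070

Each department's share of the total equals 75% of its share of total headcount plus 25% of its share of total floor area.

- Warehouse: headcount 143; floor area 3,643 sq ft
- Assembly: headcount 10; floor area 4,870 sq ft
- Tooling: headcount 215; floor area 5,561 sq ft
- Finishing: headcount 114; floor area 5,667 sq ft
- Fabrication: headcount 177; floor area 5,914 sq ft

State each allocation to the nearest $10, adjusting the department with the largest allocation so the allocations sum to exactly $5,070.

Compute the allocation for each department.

Headcount total 659; floor area total 25,655.
Blended shares (75% headcount + 25% floor area): Warehouse 0.1982; Assembly 0.0588; Tooling 0.2989; Finishing 0.1850; Fabrication 0.2591.
Unrounded shares: Warehouse 1,005.11; Assembly 298.31; Tooling 1,515.32; Finishing 937.77; Fabrication 1,313.49.
Rounded to nearest $10: Warehouse $1,010; Assembly $300; Tooling $1,520; Finishing $940; Fabrication $1,310. Sum = $5,080.
Difference $5,070 − $5,080 = −$10 applied to largest allocation (Tooling): Tooling becomes $1,510.

Warehouse: $1,010 · Assembly: $300 · Tooling: $1,510 · Finishing: $940 · Fabrication: $1,310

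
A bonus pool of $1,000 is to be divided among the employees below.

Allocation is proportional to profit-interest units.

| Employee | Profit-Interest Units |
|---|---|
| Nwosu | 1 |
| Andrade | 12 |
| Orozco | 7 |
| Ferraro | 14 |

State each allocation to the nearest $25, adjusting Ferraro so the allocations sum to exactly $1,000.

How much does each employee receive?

Total profit-interest units = 34.
Pro-rata amounts: Nwosu 1/34 × $1,000 = 29.41; Andrade 12/34 × $1,000 = 352.94; Orozco 7/34 × $1,000 = 205.88; Ferraro 14/34 × $1,000 = 411.76.
Rounded to nearest $25: Nwosu $25; Andrade $350; Orozco $200; Ferraro $400. Sum = $975.
Difference $1,000 − $975 = +$25 applied to Ferraro: Ferraro becomes $425.

Nwosu: $25 | Andrade: $350 | Orozco: $200 | Ferraro: $425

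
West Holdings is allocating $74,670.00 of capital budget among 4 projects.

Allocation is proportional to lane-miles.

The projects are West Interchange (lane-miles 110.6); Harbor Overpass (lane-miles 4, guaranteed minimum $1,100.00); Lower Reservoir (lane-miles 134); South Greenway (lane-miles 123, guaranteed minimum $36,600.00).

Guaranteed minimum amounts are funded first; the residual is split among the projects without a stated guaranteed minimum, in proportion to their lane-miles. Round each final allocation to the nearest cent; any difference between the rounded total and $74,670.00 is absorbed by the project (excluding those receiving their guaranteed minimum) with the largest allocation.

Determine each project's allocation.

Fund the minimums — Harbor Overpass $1,100.00; South Greenway $36,600.00. Residual $36,970.00.
Residual split over remaining lane-miles 244.6: West Interchange 16,716.6067 → $16,716.61; Lower Reservoir 20,253.3933 → $20,253.39.

West Interchange: $16,716.61; Harbor Overpass: $1,100.00; Lower Reservoir: $20,253.39; South Greenway: $36,600.00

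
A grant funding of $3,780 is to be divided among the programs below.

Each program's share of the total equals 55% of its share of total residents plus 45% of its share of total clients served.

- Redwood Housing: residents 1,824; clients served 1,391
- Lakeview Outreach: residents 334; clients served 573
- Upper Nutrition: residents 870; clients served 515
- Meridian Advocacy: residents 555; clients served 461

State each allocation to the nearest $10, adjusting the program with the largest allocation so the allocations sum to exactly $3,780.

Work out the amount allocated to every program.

Residents total 3,583; clients served total 2,940.
Blended shares (55% residents + 45% clients served): Redwood Housing 0.4929; Lakeview Outreach 0.1390; Upper Nutrition 0.2124; Meridian Advocacy 0.1558.
Pro-rata amounts: Redwood Housing 1,863.15; Lakeview Outreach 525.32; Upper Nutrition 802.77; Meridian Advocacy 588.75.
After rounding ($10): Redwood Housing $1,860; Lakeview Outreach $530; Upper Nutrition $800; Meridian Advocacy $590. Sum = $3,780.
Sum already equals the total — no adjustment.

Redwood Housing: $1,860 · Lakeview Outreach: $530 · Upper Nutrition: $800 · Meridian Advocacy: $590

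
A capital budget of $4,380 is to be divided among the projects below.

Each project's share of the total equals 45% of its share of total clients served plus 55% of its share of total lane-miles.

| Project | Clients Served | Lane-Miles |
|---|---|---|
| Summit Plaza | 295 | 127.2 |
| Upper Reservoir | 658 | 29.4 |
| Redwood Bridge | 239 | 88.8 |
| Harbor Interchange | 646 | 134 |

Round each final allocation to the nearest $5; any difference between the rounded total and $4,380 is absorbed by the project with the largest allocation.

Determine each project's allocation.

Totals — clients served 1,838, lane-miles 379.4.
Blended shares (45% clients served + 55% lane-miles): Summit Plaza 0.2566; Upper Reservoir 0.2037; Redwood Bridge 0.1872; Harbor Interchange 0.3524.
Proportional shares: Summit Plaza 1,124.00; Upper Reservoir 892.29; Redwood Bridge 820.13; Harbor Interchange 1,543.58.
Rounded to nearest $5: Summit Plaza $1,125; Upper Reservoir $890; Redwood Bridge $820; Harbor Interchange $1,545. Sum = $4,380.
Rounded total matches; no reconciliation needed.

Summit Plaza: $1,125; Upper Reservoir: $890; Redwood Bridge: $820; Harbor Interchange: $1,545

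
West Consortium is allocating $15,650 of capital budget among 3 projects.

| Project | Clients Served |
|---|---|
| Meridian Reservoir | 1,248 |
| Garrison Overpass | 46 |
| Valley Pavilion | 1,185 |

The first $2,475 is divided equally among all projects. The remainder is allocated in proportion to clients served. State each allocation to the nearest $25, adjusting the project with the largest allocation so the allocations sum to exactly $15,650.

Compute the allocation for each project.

Meridian Reservoir: $7,450 · Garrison Overpass: $1,075 · Valley Pavilion: $7,125

First tranche $2,475 split equally: $825 each.
Remainder $13,175 by clients served (total 2,479): Meridian Reservoir 6,632.67 → $6,625; Garrison Overpass 244.47 → $250; Valley Pavilion 6,297.85 → $6,300.
Totals: Meridian Reservoir $825 + $6,625 = $7,450; Garrison Overpass $825 + $250 = $1,075; Valley Pavilion $825 + $6,300 = $7,125.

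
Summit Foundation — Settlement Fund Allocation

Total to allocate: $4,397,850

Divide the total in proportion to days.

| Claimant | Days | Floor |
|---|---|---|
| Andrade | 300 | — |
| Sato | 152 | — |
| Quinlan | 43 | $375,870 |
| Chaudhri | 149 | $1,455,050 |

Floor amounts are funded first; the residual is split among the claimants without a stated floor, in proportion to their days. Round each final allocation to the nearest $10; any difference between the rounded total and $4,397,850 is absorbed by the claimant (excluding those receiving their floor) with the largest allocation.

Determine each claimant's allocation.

Andrade: $1,703,710; Sato: $863,220; Quinlan: $375,870; Chaudhri: $1,455,050

Guaranteed amounts: Quinlan $375,870; Chaudhri $1,455,050. Residual $2,566,930.
Residual split over remaining days 452: Andrade 1,703,714.60 → $1,703,710; Sato 863,215.40 → $863,220.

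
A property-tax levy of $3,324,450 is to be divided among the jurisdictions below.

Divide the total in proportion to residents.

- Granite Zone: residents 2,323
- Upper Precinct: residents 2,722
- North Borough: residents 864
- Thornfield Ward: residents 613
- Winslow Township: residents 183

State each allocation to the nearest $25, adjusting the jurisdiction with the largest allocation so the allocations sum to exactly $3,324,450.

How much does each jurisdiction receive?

Granite Zone: $1,151,775; Upper Precinct: $1,349,650; North Borough: $428,375; Thornfield Ward: $303,925; Winslow Township: $90,725

Sum of residents: 6,705.
Pro-rata amounts: Granite Zone 2,323/6,705 × $3,324,450 = 1,151,781.86; Upper Precinct 2,722/6,705 × $3,324,450 = 1,349,612.66; North Borough 864/6,705 × $3,324,450 = 428,385.50; Thornfield Ward 613/6,705 × $3,324,450 = 303,935.55; Winslow Township 183/6,705 × $3,324,450 = 90,734.43.
After rounding ($25): Granite Zone $1,151,775; Upper Precinct $1,349,625; North Borough $428,375; Thornfield Ward $303,925; Winslow Township $90,725. Sum = $3,324,425.
Difference $3,324,450 − $3,324,425 = +$25 applied to largest allocation (Upper Precinct): Upper Precinct becomes $1,349,650.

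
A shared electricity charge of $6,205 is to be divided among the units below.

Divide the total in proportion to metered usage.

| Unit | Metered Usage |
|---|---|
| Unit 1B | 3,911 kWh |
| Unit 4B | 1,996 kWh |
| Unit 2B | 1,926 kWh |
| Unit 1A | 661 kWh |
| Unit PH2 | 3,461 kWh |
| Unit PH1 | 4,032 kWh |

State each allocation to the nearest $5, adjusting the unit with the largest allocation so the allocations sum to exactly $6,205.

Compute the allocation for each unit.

Unit 1B: $1,520; Unit 4B: $775; Unit 2B: $750; Unit 1A: $255; Unit PH2: $1,345; Unit PH1: $1,560

Combined metered usage = 15,987.
Raw shares: Unit 1B 3,911/15,987 × $6,205 = 1,517.97; Unit 4B 1,996/15,987 × $6,205 = 774.70; Unit 2B 1,926/15,987 × $6,205 = 747.53; Unit 1A 661/15,987 × $6,205 = 256.55; Unit PH2 3,461/15,987 × $6,205 = 1,343.31; Unit PH1 4,032/15,987 × $6,205 = 1,564.93.
Rounded to nearest $5: Unit 1B $1,520; Unit 4B $775; Unit 2B $750; Unit 1A $255; Unit PH2 $1,345; Unit PH1 $1,565. Sum = $6,210.
Difference $6,205 − $6,210 = −$5 applied to largest allocation (Unit PH1): Unit PH1 becomes $1,560.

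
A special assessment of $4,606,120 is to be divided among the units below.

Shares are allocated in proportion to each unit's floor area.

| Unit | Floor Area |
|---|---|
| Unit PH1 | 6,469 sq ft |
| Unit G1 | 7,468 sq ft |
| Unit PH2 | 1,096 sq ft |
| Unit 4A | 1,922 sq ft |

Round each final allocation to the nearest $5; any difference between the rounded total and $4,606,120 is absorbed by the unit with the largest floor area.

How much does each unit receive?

Floor area total: 6,469 + 7,468 + 1,096 + 1,922 = 16,955.
Pro-rata amounts: Unit PH1 1,757,416.12; Unit G1 2,028,811.81; Unit PH2 297,747.42; Unit 4A 522,144.66.
Rounded to nearest $5: Unit PH1 $1,757,415; Unit G1 $2,028,810; Unit PH2 $297,745; Unit 4A $522,145. Sum = $4,606,115.
Difference $4,606,120 − $4,606,115 = +$5 applied to largest floor area (Unit G1): Unit G1 becomes $2,028,815.

Unit PH1: $1,757,415 · Unit G1: $2,028,815 · Unit PH2: $297,745 · Unit 4A: $522,145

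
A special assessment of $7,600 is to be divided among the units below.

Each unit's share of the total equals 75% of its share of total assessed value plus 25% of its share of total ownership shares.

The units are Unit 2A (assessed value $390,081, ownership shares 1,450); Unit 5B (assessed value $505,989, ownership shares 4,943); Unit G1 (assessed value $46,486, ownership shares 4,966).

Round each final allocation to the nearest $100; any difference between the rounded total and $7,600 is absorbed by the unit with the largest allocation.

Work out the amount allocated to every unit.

Unit 2A: $2,600 · Unit 5B: $3,900 · Unit G1: $1,100

Assessed value total 942,556; ownership shares total 11,359.
Combined weights (75% assessed value + 25% ownership shares): Unit 2A 0.3423; Unit 5B 0.5114; Unit G1 0.1463.
Unrounded shares: Unit 2A 2,601.51; Unit 5B 3,886.72; Unit G1 1,111.77.
At nearest $100: Unit 2A $2,600; Unit 5B $3,900; Unit G1 $1,100. Sum = $7,600.
Rounded total matches; no reconciliation needed.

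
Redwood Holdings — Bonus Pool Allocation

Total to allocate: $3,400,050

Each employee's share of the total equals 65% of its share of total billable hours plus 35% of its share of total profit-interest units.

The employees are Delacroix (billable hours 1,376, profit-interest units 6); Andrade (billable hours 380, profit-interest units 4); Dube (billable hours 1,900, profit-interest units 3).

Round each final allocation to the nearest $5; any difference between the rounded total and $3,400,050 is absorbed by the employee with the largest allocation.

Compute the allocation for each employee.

Delacroix: $1,381,025 · Andrade: $595,865 · Dube: $1,423,160

Totals — billable hours 3,656, profit-interest units 13.
Composite weights (65% billable hours + 35% profit-interest units): Delacroix 0.4062; Andrade 0.1753; Dube 0.4186.
Pro-rata amounts: Delacroix 1,381,023.51; Andrade 595,867.20; Dube 1,423,159.29.
Rounded to nearest $5: Delacroix $1,381,025; Andrade $595,865; Dube $1,423,160. Sum = $3,400,050.
No rounding difference to absorb.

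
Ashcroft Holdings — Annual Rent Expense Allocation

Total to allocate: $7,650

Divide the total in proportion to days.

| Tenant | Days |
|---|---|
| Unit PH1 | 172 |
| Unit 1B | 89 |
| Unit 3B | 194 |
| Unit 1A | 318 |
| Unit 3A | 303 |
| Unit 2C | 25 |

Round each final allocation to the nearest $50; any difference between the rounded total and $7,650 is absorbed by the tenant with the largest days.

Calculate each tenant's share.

Days total: 1,101.
Unrounded shares: Unit PH1 172/1,101 × $7,650 = 1,195.10; Unit 1B 89/1,101 × $7,650 = 618.39; Unit 3B 194/1,101 × $7,650 = 1,347.96; Unit 1A 318/1,101 × $7,650 = 2,209.54; Unit 3A 303/1,101 × $7,650 = 2,105.31; Unit 2C 25/1,101 × $7,650 = 173.71.
After rounding ($50): Unit PH1 $1,200; Unit 1B $600; Unit 3B $1,350; Unit 1A $2,200; Unit 3A $2,100; Unit 2C $150. Sum = $7,600.
Difference $7,650 − $7,600 = +$50 applied to largest days (Unit 1A): Unit 1A becomes $2,250.

Unit PH1: $1,200; Unit 1B: $600; Unit 3B: $1,350; Unit 1A: $2,250; Unit 3A: $2,100; Unit 2C: $150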